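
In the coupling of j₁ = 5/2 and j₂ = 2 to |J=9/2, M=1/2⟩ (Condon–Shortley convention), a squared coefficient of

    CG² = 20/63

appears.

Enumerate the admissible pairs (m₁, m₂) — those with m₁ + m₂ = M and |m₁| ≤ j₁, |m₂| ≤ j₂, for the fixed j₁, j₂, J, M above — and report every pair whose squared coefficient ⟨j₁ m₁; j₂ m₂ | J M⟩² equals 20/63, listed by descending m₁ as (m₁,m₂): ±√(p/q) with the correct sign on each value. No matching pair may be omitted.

Admissible pairs with m₁+m₂ = M = 1/2: (-3/2,2), (-1/2,1), (1/2,0), (3/2,-1), (5/2,-2)
  (m₁,m₂)=(5/2,-2): CG² = 1/126, CG = +√(1/126)
  (m₁,m₂)=(3/2,-1): CG² = 10/63, CG = +√(10/63)
  (m₁,m₂)=(1/2,0): CG² = 10/21, CG = +√(10/21)
  (m₁,m₂)=(-1/2,1): CG² = 20/63, CG = +√(20/63)   ← matches the target
  (m₁,m₂)=(-3/2,2): CG² = 5/126, CG = +√(5/126)
Pairs with CG² = 20/63: (-1/2,1): +√(20/63)

(-1/2,1): +√(20/63)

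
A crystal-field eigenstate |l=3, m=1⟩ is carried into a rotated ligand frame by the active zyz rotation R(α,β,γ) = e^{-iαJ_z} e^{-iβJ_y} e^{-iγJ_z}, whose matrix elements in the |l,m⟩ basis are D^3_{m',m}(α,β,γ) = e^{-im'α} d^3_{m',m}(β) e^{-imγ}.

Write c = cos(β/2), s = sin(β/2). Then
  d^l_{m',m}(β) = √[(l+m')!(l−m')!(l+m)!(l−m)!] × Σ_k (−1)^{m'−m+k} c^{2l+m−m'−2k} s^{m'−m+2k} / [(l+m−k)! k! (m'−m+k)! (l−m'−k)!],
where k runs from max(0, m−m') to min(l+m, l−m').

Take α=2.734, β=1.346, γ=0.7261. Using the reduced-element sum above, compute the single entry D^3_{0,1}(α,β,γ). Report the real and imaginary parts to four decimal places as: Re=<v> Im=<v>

Re=-0.2372 Im=0.2106

D^3_{0,1}(2.7340,1.3460,0.7261) = e^{-i·0·2.7340}·d^3_{0,1}(1.3460)·e^{-i·1·0.7261}. Compute d first:
c=cos(1.346000/2)=0.781955, s=sin(1.346000/2)=0.623335; N=√[6·6·24·2]=41.569219
k: max(0,(1)−(0))=1 … min(3+(1),3−(0))=3
  k=1: (−1)^0·41.5692/(12)·0.7820^5·0.6233^1 = +0.631279
  k=2: (−1)^1·41.5692/(4)·0.7820^3·0.6233^3 = -1.203431
  k=3: (−1)^2·41.5692/(12)·0.7820^1·0.6233^5 = +0.254905
d^3_{0,1}(1.3460) = +0.631279 -1.203431 +0.254905 = -0.317247
Phases: e^{-i·(0)·2.7340}=+1.000000+0.000000i, e^{-i·(1)·0.7261}=+0.747770-0.663958i ⇒ D=-0.237228+0.210639i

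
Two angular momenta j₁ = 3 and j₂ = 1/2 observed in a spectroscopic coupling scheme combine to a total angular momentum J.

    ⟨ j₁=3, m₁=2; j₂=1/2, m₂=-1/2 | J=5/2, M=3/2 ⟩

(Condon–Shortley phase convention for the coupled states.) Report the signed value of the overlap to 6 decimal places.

triangle: 1!×5!×0!/7! = 120/5040
(j±m)!: 5!×1!×0!×1!×4!×1! = 2880
prefactor² = (2J+1)×Δ×N² = 2880/7
  k=0: +1/(0!×1!×1!×0!×4!×0!) = 1/24
Σ = 1/24  ⇒  CG² = 2880/7×(1/24)² = 5/7
CG = +√(5/7) = +0.845154

+0.845154  (= +√(5/7))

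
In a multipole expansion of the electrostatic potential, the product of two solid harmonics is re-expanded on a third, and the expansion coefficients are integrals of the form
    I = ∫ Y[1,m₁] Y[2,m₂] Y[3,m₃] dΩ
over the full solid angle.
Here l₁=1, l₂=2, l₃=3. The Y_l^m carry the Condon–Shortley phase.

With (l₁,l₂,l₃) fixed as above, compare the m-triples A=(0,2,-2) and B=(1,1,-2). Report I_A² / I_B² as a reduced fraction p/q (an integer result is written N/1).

l's match ⇒ only the (l;m) 3-j factors differ between A and B.
A: triangle coeff Δ(1,2,3) = 1/105; Σ_t [0,0]: t=0:+1/24 = 1/24; (3j)²=1/21 [(1 2 3; 0 2 -2)], sign=-1
B: triangle coeff Δ(1,2,3) = 1/105; Σ_t [0,0]: t=0:+1/12 = 1/12; (3j)²=2/21 [(1 2 3; 1 1 -2)], sign=-1
I_A²/I_B² = (1/21)/(2/21) = 1/2

1/2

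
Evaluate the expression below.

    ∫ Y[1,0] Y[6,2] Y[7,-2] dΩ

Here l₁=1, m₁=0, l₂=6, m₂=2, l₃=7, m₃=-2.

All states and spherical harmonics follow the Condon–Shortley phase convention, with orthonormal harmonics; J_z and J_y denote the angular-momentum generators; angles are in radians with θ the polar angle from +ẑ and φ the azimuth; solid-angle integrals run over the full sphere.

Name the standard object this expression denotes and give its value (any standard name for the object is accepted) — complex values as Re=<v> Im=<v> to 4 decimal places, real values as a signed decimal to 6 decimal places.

This is a Gaunt coefficient — the integral of a triple product of spherical harmonics over the sphere.
Checks pass: Σm=0; 14 even; l₃=7∈[5,7].
(2·1+1)(2·6+1)(2·7+1) = 585
Δ: 0! 2! 12! / 15! → 1/1365
sum: t=0:+1/518400 = 1/518400
3j²(1 6 7; 0 0 0) = Δ·Π!·Σ² = 7/195  (sign -1)
sum: t=0:+1/967680 = 1/967680
3j²(1 6 7; 0 2 -2) = Δ·Π!·Σ² = 3/91  (sign -1)
combine: 4πI² = 585·7/195·3/91 = 9/13
take √, sign +1: I = 0.23471705

Gaunt coefficient, +0.234717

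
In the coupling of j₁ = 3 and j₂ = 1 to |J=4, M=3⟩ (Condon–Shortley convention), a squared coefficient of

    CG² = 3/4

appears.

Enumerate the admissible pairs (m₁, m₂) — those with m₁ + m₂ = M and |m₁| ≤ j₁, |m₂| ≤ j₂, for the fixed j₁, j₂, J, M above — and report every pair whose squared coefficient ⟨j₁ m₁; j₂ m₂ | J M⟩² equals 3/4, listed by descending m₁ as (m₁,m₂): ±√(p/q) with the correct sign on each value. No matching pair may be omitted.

(2,1): +√(3/4)

Admissible pairs with m₁+m₂ = M = 3: (2,1), (3,0)
  (m₁,m₂)=(3,0): CG² = 1/4, CG = +√(1/4)
  (m₁,m₂)=(2,1): CG² = 3/4, CG = +√(3/4)   ← matches the target
Pairs with CG² = 3/4: (2,1): +√(3/4)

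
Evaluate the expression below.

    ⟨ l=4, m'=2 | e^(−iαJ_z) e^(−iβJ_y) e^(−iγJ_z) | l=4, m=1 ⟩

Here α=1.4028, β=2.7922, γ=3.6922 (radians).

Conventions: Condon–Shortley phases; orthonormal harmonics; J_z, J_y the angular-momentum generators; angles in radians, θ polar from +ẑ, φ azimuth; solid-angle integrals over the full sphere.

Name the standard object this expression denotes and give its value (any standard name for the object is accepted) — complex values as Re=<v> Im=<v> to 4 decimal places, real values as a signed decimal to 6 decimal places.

This is a Wigner D-matrix element — the rotation-matrix element ⟨l m'| R(α,β,γ) |l m⟩ in the angular-momentum basis.
D^4_{2,1}(1.4028,2.7922,3.6922) = e^{-i·2·1.4028}·d^4_{2,1}(2.7922)·e^{-i·1·3.6922}. Compute d first:
Half-angle: c=0.173809, s=0.984779. N=√(720·2·120·6)=1018.233765
The bounds max(0,m−m')=0 and min(l+m,l−m')=2 give 3 terms
  k=0: (−1)^1·1018.2338/(240)·0.1738^7·0.9848^1 = -0.000020
  k=1: (−1)^2·1018.2338/(48)·0.1738^5·0.9848^3 = +0.003214
  k=2: (−1)^3·1018.2338/(72)·0.1738^3·0.9848^5 = -0.068774
d^4_{2,1}(2.7922) = -0.000020 +0.003214 -0.068774 = -0.065581
Attach z-rotation phases: D = e^{-i(2)(1.4028)}·(-0.065581)·e^{-i(1)(3.6922)} = -0.064076+0.013967i

Wigner D-matrix element, Re=-0.0641 Im=0.0140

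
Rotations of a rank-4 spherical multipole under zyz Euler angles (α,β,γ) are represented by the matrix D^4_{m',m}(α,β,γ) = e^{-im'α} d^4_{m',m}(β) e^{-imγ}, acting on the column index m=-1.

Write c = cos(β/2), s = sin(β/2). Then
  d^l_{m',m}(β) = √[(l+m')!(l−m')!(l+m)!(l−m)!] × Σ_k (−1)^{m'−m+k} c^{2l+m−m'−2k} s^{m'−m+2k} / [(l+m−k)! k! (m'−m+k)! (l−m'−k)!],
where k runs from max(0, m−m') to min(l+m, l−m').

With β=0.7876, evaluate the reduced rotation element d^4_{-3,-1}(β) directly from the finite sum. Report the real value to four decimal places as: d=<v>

d=0.5162

d^4_{-3,-1}(β=0.7876) via the finite sum:
Half-angle: c=0.923458, s=0.383700. N=√(1·5040·6·120)=1904.940944
Admissible k: 2..3 (factorial args all ≥0)
  k=2: (−1)^0·1904.9409/(240)·0.9235^6·0.3837^2 = +0.724697
  k=3: (−1)^1·1904.9409/(144)·0.9235^4·0.3837^4 = -0.208524
d^4_{-3,-1}(0.7876) = +0.724697 -0.208524 = +0.516173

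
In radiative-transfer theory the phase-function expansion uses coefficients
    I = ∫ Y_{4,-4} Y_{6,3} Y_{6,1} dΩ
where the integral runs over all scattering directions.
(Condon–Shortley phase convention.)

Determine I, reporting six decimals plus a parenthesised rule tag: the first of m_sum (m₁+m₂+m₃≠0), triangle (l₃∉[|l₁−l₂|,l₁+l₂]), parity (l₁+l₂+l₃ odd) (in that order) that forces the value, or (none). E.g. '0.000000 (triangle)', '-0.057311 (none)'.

m-sum 0 ✓  L=16 even ✓  2≤6≤10 ✓
Π(2lᵢ+1) = 9×13×13 = 1521
triangle coeff Δ(4,6,6) = 1/15315300
Σ_t [0,4]: t=0:+1/829440 t=1:−1/25920 t=2:+1/9216 t=3:−1/25920 t=4:+1/829440 = 7/207360
(3j)²=28/2431 [(4 6 6; 0 0 0)], sign=+1
Σ_t [4,4]: t=4:+1/414720 = 1/414720
(3j)²=49/2431 [(4 6 6; -4 3 1)], sign=-1
⇒ 4πI² = 12348/34969
I = (-1)√(12348/34969/(4π)) = -0.16763001
No selection rule forces the value: the integral is nonzero (none).

-0.167630 (none)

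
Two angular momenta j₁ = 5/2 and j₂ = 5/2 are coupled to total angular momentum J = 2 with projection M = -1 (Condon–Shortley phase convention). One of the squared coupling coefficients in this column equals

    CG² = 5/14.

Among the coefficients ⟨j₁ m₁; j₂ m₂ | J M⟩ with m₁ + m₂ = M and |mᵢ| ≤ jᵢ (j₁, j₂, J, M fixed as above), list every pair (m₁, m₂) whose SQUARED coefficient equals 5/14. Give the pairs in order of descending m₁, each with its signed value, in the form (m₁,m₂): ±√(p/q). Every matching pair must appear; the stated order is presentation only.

(3/2,-5/2): +√(5/14); (-5/2,3/2): −√(5/14)

Admissible pairs with m₁+m₂ = M = -1: (-5/2,3/2), (-3/2,1/2), (-1/2,-1/2), (1/2,-3/2), (3/2,-5/2)
  (m₁,m₂)=(3/2,-5/2): CG² = 5/14, CG = +√(5/14)   ← matches the target
  (m₁,m₂)=(1/2,-3/2): CG² = 1/7, CG = −√(1/7)
  (m₁,m₂)=(-1/2,-1/2): CG² = 0/1, CG = 0
  (m₁,m₂)=(-3/2,1/2): CG² = 1/7, CG = +√(1/7)
  (m₁,m₂)=(-5/2,3/2): CG² = 5/14, CG = −√(5/14)   ← matches the target
Pairs with CG² = 5/14: (3/2,-5/2): +√(5/14); (-5/2,3/2): −√(5/14)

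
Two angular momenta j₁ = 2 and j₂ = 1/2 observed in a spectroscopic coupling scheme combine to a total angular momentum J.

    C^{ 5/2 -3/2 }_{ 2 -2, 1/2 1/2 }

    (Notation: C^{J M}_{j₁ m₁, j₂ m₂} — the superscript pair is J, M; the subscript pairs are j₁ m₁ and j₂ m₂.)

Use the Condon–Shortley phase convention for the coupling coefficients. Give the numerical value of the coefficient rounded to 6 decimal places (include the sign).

+0.447214  (= +√(1/5))

j₁+j₂−J=0  J+j₁−j₂=4  J−j₁+j₂=1  j₁+j₂+J+1=6
(j₁±m₁, j₂±m₂, J±M) = (0,4,1,0,1,4)
P² = 576/5
sum k=0..0:
  [0] +1/24 = 1/24
S = 1/24
C² = P²·S² = 1/5 ; C = +0.447214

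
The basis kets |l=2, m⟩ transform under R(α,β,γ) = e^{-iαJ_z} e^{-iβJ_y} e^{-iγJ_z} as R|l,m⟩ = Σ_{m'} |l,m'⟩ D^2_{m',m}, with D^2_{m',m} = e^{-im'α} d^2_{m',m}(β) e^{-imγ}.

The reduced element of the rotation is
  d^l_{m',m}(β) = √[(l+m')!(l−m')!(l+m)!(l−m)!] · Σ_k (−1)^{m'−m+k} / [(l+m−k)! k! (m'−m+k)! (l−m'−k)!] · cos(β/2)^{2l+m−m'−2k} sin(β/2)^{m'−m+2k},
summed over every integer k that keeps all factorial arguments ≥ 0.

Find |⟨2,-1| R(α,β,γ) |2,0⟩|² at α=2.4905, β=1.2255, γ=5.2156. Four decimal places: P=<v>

First d^2_{-1,0}(β=1.2255), then the phase factors e^{-i(-1)α} and e^{-i(0)γ}:
c=cos(1.225500/2)=0.818070, s=sin(1.225500/2)=0.575119; N=√[1·6·2·2]=4.898979
k: max(0,(0)−(-1))=1 … min(2+(0),2−(-1))=2
  k=1: (−1)^0·4.8990/(2)·0.8181^3·0.5751^1 = +0.771266
  k=2: (−1)^1·4.8990/(2)·0.8181^1·0.5751^3 = -0.381188
d^2_{-1,0}(1.2255) = +0.771266 -0.381188 = +0.390078
|D^2_{-1,0}|² = |d^2_{-1,0}(β)|² = (+0.390078)² = 0.152161 (the z-rotation phases have unit modulus)

P=0.1522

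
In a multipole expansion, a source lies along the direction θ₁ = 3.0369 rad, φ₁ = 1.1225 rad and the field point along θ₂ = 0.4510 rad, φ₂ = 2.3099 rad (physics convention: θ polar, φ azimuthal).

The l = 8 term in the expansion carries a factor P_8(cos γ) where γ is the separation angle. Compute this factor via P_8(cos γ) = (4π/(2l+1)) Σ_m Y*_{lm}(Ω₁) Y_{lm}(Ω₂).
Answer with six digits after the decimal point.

-0.377909

Expand P_8 via completeness: Σ_{m} conj(Y_{8,m}) at Ω₁ times Y_{8,m} at Ω₂ —
  m=-8: (-0.000000, 0.000000) × (0.000626, 0.000243) = (-0.000000, 0.000000)  (running Σ = (-0.000000, 0.000000))
  m=-7: (0.000000, -0.000000) × (-0.004966, 0.002469) = (0.000000, 0.000000)  (running Σ = (0.000000, 0.000000))
  m=-6: (0.000006, 0.000003) × (0.007891, -0.027676) = (0.000000, -0.000000)  (running Σ = (0.000000, -0.000000))
  m=-5: (-0.000093, 0.000074) × (0.055415, 0.089594) = (-0.000012, -0.000004)  (running Σ = (-0.000012, -0.000004))
  m=-4: (-0.000346, -0.001530) × (-0.271078, -0.050779) = (0.000016, 0.000432)  (running Σ = (0.000004, 0.000428))
  m=-3: (0.014914, 0.003428) × (0.391180, -0.295231) = (0.006846, -0.003062)  (running Σ = (0.006851, -0.002635))
  m=-2: (-0.066215, 0.082860) × (-0.044789, 0.482354) = (-0.037002, -0.035650)  (running Σ = (-0.030151, -0.038285))
  m=-1: (-0.202731, -0.421516) × (-0.001585, -0.001739) = (-0.000412, 0.001021)  (running Σ = (-0.030563, -0.037264))
  m=0: (0.944612, -0.000000) × (-0.476508, 0.000000) = (-0.450115, 0.000000)  (running Σ = (-0.480678, -0.037264))
  m=1: (0.202731, -0.421516) × (0.001585, -0.001739) = (-0.000412, -0.001021)  (running Σ = (-0.481090, -0.038285))
  m=2: (-0.066215, -0.082860) × (-0.044789, -0.482354) = (-0.037002, 0.035650)  (running Σ = (-0.518092, -0.002635))
  m=3: (-0.014914, 0.003428) × (-0.391180, -0.295231) = (0.006846, 0.003062)  (running Σ = (-0.511246, 0.000428))
  m=4: (-0.000346, 0.001530) × (-0.271078, 0.050779) = (0.000016, -0.000432)  (running Σ = (-0.511230, -0.000004))
  m=5: (0.000093, 0.000074) × (-0.055415, 0.089594) = (-0.000012, 0.000004)  (running Σ = (-0.511241, -0.000000))
  m=6: (0.000006, -0.000003) × (0.007891, 0.027676) = (0.000000, 0.000000)  (running Σ = (-0.511241, 0.000000))
  m=7: (-0.000000, -0.000000) × (0.004966, 0.002469) = (0.000000, -0.000000)  (running Σ = (-0.511241, 0.000000))
  m=8: (-0.000000, -0.000000) × (0.000626, -0.000243) = (-0.000000, -0.000000)  (running Σ = (-0.511241, 0.000000))
Σ over m = (-0.511241, 0.000000); ×(4π/17) → (-0.377909, 0.000000). Real part: -0.377909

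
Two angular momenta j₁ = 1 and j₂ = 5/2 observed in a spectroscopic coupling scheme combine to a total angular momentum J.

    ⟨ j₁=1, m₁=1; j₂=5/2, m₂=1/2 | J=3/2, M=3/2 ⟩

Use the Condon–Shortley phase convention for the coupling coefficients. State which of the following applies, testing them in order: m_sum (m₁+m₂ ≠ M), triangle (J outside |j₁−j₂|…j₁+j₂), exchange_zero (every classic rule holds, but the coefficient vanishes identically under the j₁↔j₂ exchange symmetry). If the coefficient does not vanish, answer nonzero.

nonzero

m-sum: m₁+m₂ = 1+1/2 = 3/2, M = 3/2  ✓
triangle: |j₁−j₂| = 3/2 ≤ J = 3/2 ≤ j₁+j₂ = 7/2  ✓
exchange: j₁≠j₂ or m₁≠m₂ — the exchange symmetry imposes no constraint here
value check: CG = +√(1/15) = +0.258199 ≠ 0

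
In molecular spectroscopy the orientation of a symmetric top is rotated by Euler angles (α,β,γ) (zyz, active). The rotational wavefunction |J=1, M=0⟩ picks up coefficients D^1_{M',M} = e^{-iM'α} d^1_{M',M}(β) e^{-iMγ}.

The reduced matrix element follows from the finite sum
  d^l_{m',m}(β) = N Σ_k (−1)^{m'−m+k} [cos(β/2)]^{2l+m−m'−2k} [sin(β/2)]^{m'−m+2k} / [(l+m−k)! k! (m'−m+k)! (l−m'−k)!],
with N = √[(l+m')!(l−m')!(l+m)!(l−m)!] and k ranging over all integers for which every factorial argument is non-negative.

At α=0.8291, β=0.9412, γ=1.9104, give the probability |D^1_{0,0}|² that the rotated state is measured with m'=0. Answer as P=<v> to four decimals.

Split into d^1_{0,0}(β=0.9412) × two z-phases.
With c≡cos(β/2)=0.891296 and s≡sin(β/2)=0.453421, N=[1·1·1·1]^{1/2}=1.000000
k∈{0,1} keeps every argument non-negative
  k=0: (−1)^0·1.0000/(1)·0.8913^2·0.4534^0 = +0.794409
  k=1: (−1)^1·1.0000/(1)·0.8913^0·0.4534^2 = -0.205591
d^1_{0,0}(0.9412) = +0.794409 -0.205591 = +0.588819
|D^1_{0,0}|² = |d^1_{0,0}(β)|² = (+0.588819)² = 0.346707 (the z-rotation phases have unit modulus)

P=0.3467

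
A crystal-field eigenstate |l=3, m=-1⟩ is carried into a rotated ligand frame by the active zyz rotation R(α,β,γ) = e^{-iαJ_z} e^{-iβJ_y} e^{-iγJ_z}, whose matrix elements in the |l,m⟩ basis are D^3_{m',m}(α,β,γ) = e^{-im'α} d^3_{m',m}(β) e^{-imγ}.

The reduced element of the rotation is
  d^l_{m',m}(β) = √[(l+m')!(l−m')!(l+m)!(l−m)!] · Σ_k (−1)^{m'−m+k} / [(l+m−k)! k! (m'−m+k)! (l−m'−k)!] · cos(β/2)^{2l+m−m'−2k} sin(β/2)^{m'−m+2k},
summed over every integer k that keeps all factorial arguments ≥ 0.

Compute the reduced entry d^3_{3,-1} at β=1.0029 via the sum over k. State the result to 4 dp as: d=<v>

d=0.1590

d^3_{3,-1}(β=1.0029) via the finite sum:
Half-angle: c=0.876886, s=0.480698. N=√(720·1·2·24)=185.903201
k: max(0,(-1)−(3))=0 … min(3+(-1),3−(3))=0
  k=0: (−1)^4·185.9032/(48)·0.8769^2·0.4807^4 = +0.159008
d^3_{3,-1}(1.0029) = +0.159008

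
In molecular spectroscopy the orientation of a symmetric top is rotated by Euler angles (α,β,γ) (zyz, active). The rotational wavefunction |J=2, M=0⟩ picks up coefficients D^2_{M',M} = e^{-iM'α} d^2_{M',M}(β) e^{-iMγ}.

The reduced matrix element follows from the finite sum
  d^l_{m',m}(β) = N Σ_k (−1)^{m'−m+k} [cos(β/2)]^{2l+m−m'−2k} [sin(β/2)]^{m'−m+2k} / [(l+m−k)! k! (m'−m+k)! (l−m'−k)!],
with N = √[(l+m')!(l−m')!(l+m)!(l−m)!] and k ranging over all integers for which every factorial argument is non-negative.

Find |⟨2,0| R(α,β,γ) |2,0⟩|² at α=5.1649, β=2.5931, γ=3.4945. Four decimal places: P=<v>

D^2_{0,0}(5.1649,2.5931,3.4945) = e^{-i·0·5.1649}·d^2_{0,0}(2.5931)·e^{-i·0·3.4945}. Compute d first:
With c≡cos(β/2)=0.270822 and s≡sin(β/2)=0.962630, N=[2·2·2·2]^{1/2}=4.000000
The bounds max(0,m−m')=0 and min(l+m,l−m')=2 give 3 terms
  k=0: (−1)^0·4.0000/(4)·0.2708^4·0.9626^0 = +0.005379
  k=1: (−1)^1·4.0000/(1)·0.2708^2·0.9626^2 = -0.271860
  k=2: (−1)^2·4.0000/(4)·0.2708^0·0.9626^4 = +0.858691
d^2_{0,0}(2.5931) = +0.005379 -0.271860 +0.858691 = +0.592211
|D^2_{0,0}|² = |d^2_{0,0}(β)|² = (+0.592211)² = 0.350713 (the z-rotation phases have unit modulus)

P=0.3507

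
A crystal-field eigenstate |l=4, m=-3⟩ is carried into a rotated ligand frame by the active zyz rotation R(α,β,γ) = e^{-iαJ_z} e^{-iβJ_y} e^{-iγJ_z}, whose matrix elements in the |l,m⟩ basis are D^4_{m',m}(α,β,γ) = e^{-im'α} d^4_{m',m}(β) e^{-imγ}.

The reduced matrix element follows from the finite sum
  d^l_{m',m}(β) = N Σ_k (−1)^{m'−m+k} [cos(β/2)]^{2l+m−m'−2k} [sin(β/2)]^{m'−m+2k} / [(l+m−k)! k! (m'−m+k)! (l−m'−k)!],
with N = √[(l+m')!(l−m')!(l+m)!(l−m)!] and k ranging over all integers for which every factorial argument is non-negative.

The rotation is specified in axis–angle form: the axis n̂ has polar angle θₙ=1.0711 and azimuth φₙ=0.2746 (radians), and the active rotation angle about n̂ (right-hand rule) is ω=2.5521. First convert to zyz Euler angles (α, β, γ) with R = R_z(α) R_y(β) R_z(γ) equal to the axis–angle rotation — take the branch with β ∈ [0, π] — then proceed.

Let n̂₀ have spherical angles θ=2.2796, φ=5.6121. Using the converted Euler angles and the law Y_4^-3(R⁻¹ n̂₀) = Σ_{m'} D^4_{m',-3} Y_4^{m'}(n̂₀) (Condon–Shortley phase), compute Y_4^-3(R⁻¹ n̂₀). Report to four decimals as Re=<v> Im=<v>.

Re=-0.0783 Im=0.0219

Axis–angle → zyz. n̂ = (sinθₙcosφₙ, sinθₙsinφₙ, cosθₙ) = (+0.844843, +0.238006, +0.479159), ω = 2.5521.
R = I cosω + sinω [n̂]ₓ + (1−cosω) n̂n̂ᵀ gives
  R = [+0.475830, +0.101835, +0.873622; +0.634602, -0.727489, -0.260843; +0.608988, +0.678519, -0.410786]
β = atan2(√(R₁₃²+R₂₃²), R₃₃) = 1.994113; α = atan2(R₂₃, R₁₃) mod 2π = 5.993035; γ = atan2(R₃₂, −R₃₁) mod 2π = 2.302242
Need the full column D^4_{m',-3} for m'=−4..4 at α=5.9930, β=1.9941, γ=2.3022.
cos(β/2)=0.542777, sin(β/2)=0.839877
d^4_{-4,-3}: single k=1 term ⇒ +0.032969;  D = +0.028328-0.016868i
d^4_{-3,-3}: k∈[0..1] ⇒ +0.007533 -0.126258 = -0.118725;  D = -0.115124+0.029018i
d^4_{-2,-3}: k∈[0..1] ⇒ -0.043614 +0.313285 = +0.269670;  D = +0.269418+0.011657i
d^4_{-1,-3}: k∈[0..1] ⇒ +0.143163 -0.571304 = -0.428141;  D = -0.404567-0.140108i
d^4_{0,-3}: k∈[0..1] ⇒ -0.330231 +0.790690 = +0.460459;  D = +0.373808+0.268868i
d^4_{1,-3}: k∈[0..1] ⇒ +0.571304 -0.820742 = -0.249438;  D = -0.152364-0.197496i
d^4_{2,-3}: k∈[0..1] ⇒ -0.750115 +0.598680 = -0.151435;  D = -0.054331-0.141353i
d^4_{3,-3}: k∈[0..1] ⇒ +0.723827 -0.247585 = +0.476241;  D = +0.036541+0.474837i
d^4_{4,-3}: single k=0 term ⇒ -0.452560;  D = +0.095821-0.442299i
Y_4^{m'}(θ=2.2796,φ=5.6121) and Σ D·Y over m':
  (+0.0283-0.0169i)·(-0.1319+0.0649i)  (-0.1151+0.0290i)·(+0.1526-0.3221i)  (+0.2694+0.0117i)·(+0.0859+0.3691i)  (-0.4046-0.1401i)·(+0.0062+0.0050i)  (+0.3738+0.2689i)·(-0.3626+0.0000i)  (-0.1524-0.1975i)·(-0.0062+0.0050i)  (-0.0543-0.1414i)·(+0.0859-0.3691i)  (+0.0365+0.4748i)·(-0.1526-0.3221i)  (+0.0958-0.4423i)·(-0.1319-0.0649i)
Y_4^-3(R⁻¹ n̂) = -0.078275+0.021921i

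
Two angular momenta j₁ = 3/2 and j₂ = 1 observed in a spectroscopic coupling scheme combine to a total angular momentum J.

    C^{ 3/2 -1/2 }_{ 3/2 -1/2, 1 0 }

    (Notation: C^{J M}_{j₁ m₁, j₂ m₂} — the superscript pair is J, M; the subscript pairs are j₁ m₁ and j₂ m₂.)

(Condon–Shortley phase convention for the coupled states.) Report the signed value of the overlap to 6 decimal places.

−√(1/15) = -0.258199

triangle: 1!·2!·1!/5! = 2/120
(j±m)!: 1!·2!·1!·1!·1!·2! = 4
prefactor² = (2J+1)·Δ·N² = 4/15
  k=0: +1/(0!·1!·2!·1!·0!·0!) = 1/2
  k=1: −1/(1!·0!·1!·0!·1!·1!) = -1
Σ = -1/2  ⇒  CG² = 4/15·(-1/2)² = 1/15
CG = −√(1/15) = -0.258199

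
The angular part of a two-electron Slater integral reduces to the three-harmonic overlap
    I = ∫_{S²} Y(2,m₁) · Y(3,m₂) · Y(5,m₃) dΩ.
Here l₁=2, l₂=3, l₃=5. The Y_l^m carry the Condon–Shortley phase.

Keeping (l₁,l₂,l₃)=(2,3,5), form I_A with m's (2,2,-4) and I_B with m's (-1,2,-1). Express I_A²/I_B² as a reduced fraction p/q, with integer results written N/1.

21/4

l's match ⇒ only the (l;m) 3-j factors differ between A and B.
A: triangle coeff Δ(2,3,5) = 1/2310; Σ_t [0,0]: t=0:+1/2880 = 1/2880; (3j)²=3/55 [(2 3 5; 2 2 -4)], sign=-1
B: triangle coeff Δ(2,3,5) = 1/2310; Σ_t [0,0]: t=0:+1/720 = 1/720; (3j)²=4/385 [(2 3 5; -1 2 -1)], sign=+1
I_A²/I_B² = (3/55)/(4/385) = 21/4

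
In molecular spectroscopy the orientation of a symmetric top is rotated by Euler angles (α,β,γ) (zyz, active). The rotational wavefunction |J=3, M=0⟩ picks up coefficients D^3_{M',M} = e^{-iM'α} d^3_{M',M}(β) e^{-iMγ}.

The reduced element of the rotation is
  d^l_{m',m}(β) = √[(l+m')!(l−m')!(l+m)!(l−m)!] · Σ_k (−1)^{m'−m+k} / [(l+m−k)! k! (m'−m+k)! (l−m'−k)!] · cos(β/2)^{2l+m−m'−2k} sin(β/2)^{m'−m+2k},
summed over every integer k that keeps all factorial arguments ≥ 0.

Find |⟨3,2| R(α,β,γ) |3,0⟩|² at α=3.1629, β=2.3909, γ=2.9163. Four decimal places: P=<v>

P=0.2171

Split into d^3_{2,0}(β=2.3909) × two z-phases.
Half-angle: c=0.366595, s=0.930381. N=√(120·1·6·6)=65.726707
Admissible k: 0..1 (factorial args all ≥0)
  k=0: (−1)^2·65.7267/(12)·0.3666^4·0.9304^2 = +0.085630
  k=1: (−1)^3·65.7267/(12)·0.3666^2·0.9304^4 = -0.551539
d^3_{2,0}(2.3909) = +0.085630 -0.551539 = -0.465908
|D^3_{2,0}|² = |d^3_{2,0}(β)|² = (-0.465908)² = 0.217071 (the z-rotation phases have unit modulus)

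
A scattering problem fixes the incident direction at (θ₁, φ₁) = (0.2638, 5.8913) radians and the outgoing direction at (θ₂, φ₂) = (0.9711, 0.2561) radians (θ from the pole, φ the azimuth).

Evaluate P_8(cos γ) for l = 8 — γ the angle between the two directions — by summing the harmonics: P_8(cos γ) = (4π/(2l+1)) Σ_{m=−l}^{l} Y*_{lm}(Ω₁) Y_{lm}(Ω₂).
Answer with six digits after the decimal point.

0.283681

Expand P_8 via completeness: Σ_{m} conj(Y_{8,m}) at Ω₁ times Y_{8,m} at Ω₂ —
  m=-8: Y*=-0.00001 - 0.00000j  Y=-0.05113 - 0.09870j  product 0.00000 + 0.00000j
  m=-7: Y*=-0.00015 - 0.00006j  Y=-0.06690 - 0.29653j  product -0.00001 + 0.00005j
  m=-6: Y*=-0.00108 - 0.00109j  Y=0.01539 - 0.44979j  product -0.00051 + 0.00047j
  m=-5: Y*=-0.00394 - 0.00962j  Y=0.08954 - 0.29974j  product -0.00323 + 0.00032j
  m=-4: Y*=0.00017 - 0.05197j  Y=-0.05605 + 0.09217j  product 0.00478 + 0.00293j
  m=-3: Y*=0.07277 - 0.17447j  Y=-0.26419 + 0.25531j  product 0.02532 + 0.06467j
  m=-2: Y*=0.33101 - 0.32993j  Y=-0.07205 + 0.04051j  product -0.01048 + 0.03718j
  m=-1: Y*=0.59490 - 0.24585j  Y=0.31897 - 0.08352j  product 0.16922 - 0.12811j
  m=+0: Y*=0.10092 + 0.00000j  Y=0.13464 + 0.00000j  product 0.01359 + 0.00000j
  m=+1: Y*=-0.59490 - 0.24585j  Y=-0.31897 - 0.08352j  product 0.16922 + 0.12811j
  m=+2: Y*=0.33101 + 0.32993j  Y=-0.07205 - 0.04051j  product -0.01048 - 0.03718j
  m=+3: Y*=-0.07277 - 0.17447j  Y=0.26419 + 0.25531j  product 0.02532 - 0.06467j
  m=+4: Y*=0.00017 + 0.05197j  Y=-0.05605 - 0.09217j  product 0.00478 - 0.00293j
  m=+5: Y*=0.00394 - 0.00962j  Y=-0.08954 - 0.29974j  product -0.00323 - 0.00032j
  m=+6: Y*=-0.00108 + 0.00109j  Y=0.01539 + 0.44979j  product -0.00051 - 0.00047j
  m=+7: Y*=0.00015 - 0.00006j  Y=0.06690 - 0.29653j  product -0.00001 - 0.00005j
  m=+8: Y*=-0.00001 + 0.00000j  Y=-0.05113 + 0.09870j  product 0.00000 - 0.00000j
Σ over m = 0.38377 + 0.00000j; ×(4π/17) → 0.28368 + 0.00000j. Real part: 0.283681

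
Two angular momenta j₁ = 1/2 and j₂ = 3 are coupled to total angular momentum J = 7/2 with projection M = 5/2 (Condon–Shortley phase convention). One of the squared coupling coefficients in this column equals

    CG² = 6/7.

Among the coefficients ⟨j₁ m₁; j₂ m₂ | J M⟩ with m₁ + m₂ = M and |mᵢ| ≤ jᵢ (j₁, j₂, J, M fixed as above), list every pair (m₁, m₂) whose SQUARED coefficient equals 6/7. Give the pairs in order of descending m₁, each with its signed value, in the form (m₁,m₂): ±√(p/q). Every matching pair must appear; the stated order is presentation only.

Admissible pairs with m₁+m₂ = M = 5/2: (-1/2,3), (1/2,2)
  (m₁,m₂)=(1/2,2): CG² = 6/7, CG = +√(6/7)   ← matches the target
  (m₁,m₂)=(-1/2,3): CG² = 1/7, CG = +√(1/7)
Pairs with CG² = 6/7: (1/2,2): +√(6/7)

(1/2,2): +√(6/7)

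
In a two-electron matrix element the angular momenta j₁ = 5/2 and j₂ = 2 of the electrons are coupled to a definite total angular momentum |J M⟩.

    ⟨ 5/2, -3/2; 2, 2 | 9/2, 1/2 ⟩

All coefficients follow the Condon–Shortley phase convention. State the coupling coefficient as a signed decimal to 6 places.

j₁+j₂−J=0  J+j₁−j₂=5  J−j₁+j₂=4  j₁+j₂+J+1=10
(j₁±m₁, j₂±m₂, J±M) = (1,4,4,0,5,4)
P² = 92160/7
sum k=0..0:
  [0] +1/576 = 1/576
S = 1/576
C² = P²·S² = 5/126 ; C = +0.199205

+√(5/126) ≈ +0.199205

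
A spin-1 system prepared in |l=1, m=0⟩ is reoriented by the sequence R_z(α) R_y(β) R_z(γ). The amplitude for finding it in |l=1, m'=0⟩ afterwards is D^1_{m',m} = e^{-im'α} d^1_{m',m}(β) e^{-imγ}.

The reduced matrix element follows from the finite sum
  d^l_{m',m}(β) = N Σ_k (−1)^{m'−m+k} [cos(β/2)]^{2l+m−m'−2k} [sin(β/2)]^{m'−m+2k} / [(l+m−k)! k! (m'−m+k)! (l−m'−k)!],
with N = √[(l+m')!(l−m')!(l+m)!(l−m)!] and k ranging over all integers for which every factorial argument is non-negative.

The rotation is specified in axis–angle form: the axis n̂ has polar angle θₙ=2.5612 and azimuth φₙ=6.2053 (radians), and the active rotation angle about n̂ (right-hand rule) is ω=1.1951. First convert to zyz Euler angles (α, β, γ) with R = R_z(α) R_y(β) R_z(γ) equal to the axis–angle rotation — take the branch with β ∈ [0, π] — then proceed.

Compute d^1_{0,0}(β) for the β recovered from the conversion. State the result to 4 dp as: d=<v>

d=0.8096

Axis–angle → zyz. n̂ = (sinθₙcosφₙ, sinθₙsinφₙ, cosθₙ) = (+0.546690, -0.042665, -0.836247), ω = 1.1951.
R = I cosω + sinω [n̂]ₓ + (1−cosω) n̂n̂ᵀ gives
  R = [+0.556129, +0.763155, -0.329113; -0.792688, +0.368073, -0.485972; -0.249734, +0.531147, +0.809639]
β = atan2(√(R₁₃²+R₂₃²), R₃₃) = 0.627259; α = atan2(R₂₃, R₁₃) mod 2π = 4.117111; γ = atan2(R₃₂, −R₃₁) mod 2π = 1.131289
d^1_{0,0}(β=0.6273) via the finite sum:
Half-angle: c=0.951220, s=0.308513. N=√(1·1·1·1)=1.000000
k∈{0,1} keeps every argument non-negative
  k=0: (−1)^0·1.0000/(1)·0.9512^2·0.3085^0 = +0.904820
  k=1: (−1)^1·1.0000/(1)·0.9512^0·0.3085^2 = -0.095180
d^1_{0,0}(0.6273) = +0.904820 -0.095180 = +0.809639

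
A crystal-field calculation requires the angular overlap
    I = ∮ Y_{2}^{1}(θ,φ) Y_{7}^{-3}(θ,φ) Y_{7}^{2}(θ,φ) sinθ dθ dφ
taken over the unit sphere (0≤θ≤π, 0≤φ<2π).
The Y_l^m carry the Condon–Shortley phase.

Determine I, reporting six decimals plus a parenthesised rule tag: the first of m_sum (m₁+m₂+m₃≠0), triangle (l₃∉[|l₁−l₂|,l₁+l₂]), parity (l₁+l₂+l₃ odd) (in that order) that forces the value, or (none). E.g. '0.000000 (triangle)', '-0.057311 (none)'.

Checks pass: Σm=0; 16 even; l₃=7∈[5,9].
(2·2+1)(2·7+1)(2·7+1) = 1125
Δ: 2! 2! 12! / 17! → 1/185640
sum: t=0:+1/2419200 t=1:−1/518400 t=2:+1/2419200 = -1/907200
3j²(2 7 7; 0 0 0) = Δ·Π!·Σ² = 56/3315  (sign +1)
sum: t=0:+1/1935360 t=1:−1/4354560 = 1/3483648
3j²(2 7 7; 1 -3 2) = Δ·Π!·Σ² = 125/12376  (sign -1)
combine: 4πI² = 1125·56/3315·125/12376 = 9375/48841
take √, sign -1: I = -0.12359145
No selection rule forces the value: the integral is nonzero (none).

-0.123591 (none)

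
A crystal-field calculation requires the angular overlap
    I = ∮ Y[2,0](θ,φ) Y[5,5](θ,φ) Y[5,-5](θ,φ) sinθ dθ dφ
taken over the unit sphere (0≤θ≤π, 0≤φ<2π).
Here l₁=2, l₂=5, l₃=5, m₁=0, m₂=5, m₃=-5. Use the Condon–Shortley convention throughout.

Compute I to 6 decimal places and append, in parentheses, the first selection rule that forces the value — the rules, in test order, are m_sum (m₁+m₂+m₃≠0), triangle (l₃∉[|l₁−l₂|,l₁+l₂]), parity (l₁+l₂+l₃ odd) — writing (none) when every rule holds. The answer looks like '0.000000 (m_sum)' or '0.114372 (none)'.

Rules hold: Σm=0, L=12 even, 3≤5≤7.
N = 5·11·11 = 605
Δ = 2!·2!·8!/13! = 1/38610
Racah Σ t=0..2: t=0:+1/2880 t=1:−1/576 t=2:+1/2880 = -1/960
⇒ 3j(2 5 5; 0 0 0)² = 10/429, sgn +1
Racah Σ t=2..2: t=2:+1/161280 = 1/161280
⇒ 3j(2 5 5; 0 5 -5)² = 15/286, sgn +1
4πI² = N·(3j₀)²·(3jₘ)² = 125/169
I = +1·√(0.739645/4π) = 0.24260890
No selection rule forces the value: the integral is nonzero (none).

0.242609 (none)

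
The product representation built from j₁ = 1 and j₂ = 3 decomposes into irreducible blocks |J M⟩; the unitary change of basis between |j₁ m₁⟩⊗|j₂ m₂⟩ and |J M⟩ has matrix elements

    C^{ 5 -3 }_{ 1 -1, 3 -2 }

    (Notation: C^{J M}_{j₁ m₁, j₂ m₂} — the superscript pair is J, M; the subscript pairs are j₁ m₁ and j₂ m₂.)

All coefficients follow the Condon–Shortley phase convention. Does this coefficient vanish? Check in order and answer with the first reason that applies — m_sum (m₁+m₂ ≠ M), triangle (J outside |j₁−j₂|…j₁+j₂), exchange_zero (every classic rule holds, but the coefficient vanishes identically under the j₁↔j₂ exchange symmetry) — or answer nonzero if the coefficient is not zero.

m-sum: m₁+m₂ = -1+(-2) = -3, M = -3  ✓
triangle: need |j₁−j₂| ≤ J ≤ j₁+j₂, i.e. J ∈ [2, 4]; J = 5 is outside ✗ ⇒ coefficient is 0

triangle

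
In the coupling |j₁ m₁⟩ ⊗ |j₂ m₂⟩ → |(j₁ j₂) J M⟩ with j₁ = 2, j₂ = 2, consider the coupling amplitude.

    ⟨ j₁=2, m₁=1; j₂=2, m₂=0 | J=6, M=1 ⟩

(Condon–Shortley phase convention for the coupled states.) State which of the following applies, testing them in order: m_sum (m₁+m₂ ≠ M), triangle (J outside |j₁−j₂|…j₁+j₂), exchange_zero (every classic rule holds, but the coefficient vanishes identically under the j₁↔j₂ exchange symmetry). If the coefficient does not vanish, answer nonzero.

triangle

m-sum: m₁+m₂ = 1+0 = 1, M = 1  ✓
triangle: need |j₁−j₂| ≤ J ≤ j₁+j₂, i.e. J ∈ [0, 4]; J = 6 is outside ✗ ⇒ coefficient is 0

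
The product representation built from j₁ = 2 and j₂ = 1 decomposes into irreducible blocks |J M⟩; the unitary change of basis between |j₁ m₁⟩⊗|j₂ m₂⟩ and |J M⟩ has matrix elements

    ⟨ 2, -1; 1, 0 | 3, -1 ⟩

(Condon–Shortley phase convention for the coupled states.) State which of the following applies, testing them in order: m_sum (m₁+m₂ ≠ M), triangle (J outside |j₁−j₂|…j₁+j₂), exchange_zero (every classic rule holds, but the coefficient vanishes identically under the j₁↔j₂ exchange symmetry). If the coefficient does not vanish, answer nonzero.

nonzero

m-sum: m₁+m₂ = -1+0 = -1, M = -1  ✓
triangle: |j₁−j₂| = 1 ≤ J = 3 ≤ j₁+j₂ = 3  ✓
exchange: j₁≠j₂ or m₁≠m₂ — the exchange symmetry imposes no constraint here
value check: CG = +√(8/15) = +0.730297 ≠ 0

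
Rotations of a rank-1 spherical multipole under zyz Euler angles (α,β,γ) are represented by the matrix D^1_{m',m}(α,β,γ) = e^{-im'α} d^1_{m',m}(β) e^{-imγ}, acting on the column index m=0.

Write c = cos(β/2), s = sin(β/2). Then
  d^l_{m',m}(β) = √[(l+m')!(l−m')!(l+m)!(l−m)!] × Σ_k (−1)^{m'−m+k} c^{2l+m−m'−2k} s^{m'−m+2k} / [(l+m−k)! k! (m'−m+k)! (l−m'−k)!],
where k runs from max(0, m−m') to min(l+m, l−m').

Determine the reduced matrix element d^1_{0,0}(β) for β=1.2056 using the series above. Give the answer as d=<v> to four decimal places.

d=0.3571

d^1_{0,0}(β=1.2056) via the finite sum:
Half-angle: c=0.823751, s=0.566951. N=√(1·1·1·1)=1.000000
Admissible k: 0..1 (factorial args all ≥0)
  k=0: (−1)^0·1.0000/(1)·0.8238^2·0.5670^0 = +0.678566
  k=1: (−1)^1·1.0000/(1)·0.8238^0·0.5670^2 = -0.321434
d^1_{0,0}(1.2056) = +0.678566 -0.321434 = +0.357133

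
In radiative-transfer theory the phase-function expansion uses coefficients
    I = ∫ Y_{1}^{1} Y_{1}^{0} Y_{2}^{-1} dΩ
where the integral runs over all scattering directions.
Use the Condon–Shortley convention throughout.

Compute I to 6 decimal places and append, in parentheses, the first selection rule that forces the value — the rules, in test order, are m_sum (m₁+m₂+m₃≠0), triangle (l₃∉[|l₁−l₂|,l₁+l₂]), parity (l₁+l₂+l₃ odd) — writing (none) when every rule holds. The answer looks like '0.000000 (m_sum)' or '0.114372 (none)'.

Rules hold: Σm=0, L=4 even, 0≤2≤2.
N = 3·3·5 = 45
Δ = 0!·2!·2!/5! = 1/30
Racah Σ t=0..0: t=0:+1/1 = 1/1
⇒ 3j(1 1 2; 0 0 0)² = 2/15, sgn +1
Racah Σ t=0..0: t=0:+1/2 = 1/2
⇒ 3j(1 1 2; 1 0 -1)² = 1/10, sgn -1
4πI² = N·(3j₀)²·(3jₘ)² = 3/5
I = -1·√(0.6/4π) = -0.21850969
No selection rule forces the value: the integral is nonzero (none).

-0.218510 (none)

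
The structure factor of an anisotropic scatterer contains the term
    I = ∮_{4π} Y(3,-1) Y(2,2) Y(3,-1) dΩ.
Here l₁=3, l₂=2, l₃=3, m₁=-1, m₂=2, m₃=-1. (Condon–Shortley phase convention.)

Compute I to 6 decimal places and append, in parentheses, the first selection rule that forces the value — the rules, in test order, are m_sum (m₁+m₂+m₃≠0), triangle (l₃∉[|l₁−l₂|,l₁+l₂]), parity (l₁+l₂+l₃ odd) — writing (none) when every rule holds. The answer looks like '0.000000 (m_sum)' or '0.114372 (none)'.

0.206013 (none)

Rules hold: Σm=0, L=8 even, 1≤3≤5.
N = 7·5·7 = 245
Δ = 2!·4!·2!/9! = 1/3780
Racah Σ t=0..2: t=0:+1/24 t=1:−1/4 t=2:+1/24 = -1/6
⇒ 3j(3 2 3; 0 0 0)² = 4/105, sgn +1
Racah Σ t=2..2: t=2:+1/16 = 1/16
⇒ 3j(3 2 3; -1 2 -1)² = 2/35, sgn +1
4πI² = N·(3j₀)²·(3jₘ)² = 8/15
I = +1·√(0.533333/4π) = 0.20601291
No selection rule forces the value: the integral is nonzero (none).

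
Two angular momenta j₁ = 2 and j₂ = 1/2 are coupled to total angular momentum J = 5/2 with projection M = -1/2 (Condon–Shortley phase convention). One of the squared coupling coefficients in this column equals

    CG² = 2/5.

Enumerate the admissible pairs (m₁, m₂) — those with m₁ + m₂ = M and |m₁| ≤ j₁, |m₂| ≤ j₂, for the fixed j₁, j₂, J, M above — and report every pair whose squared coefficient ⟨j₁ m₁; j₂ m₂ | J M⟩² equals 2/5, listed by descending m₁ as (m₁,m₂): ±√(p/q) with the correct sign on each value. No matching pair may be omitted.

(-1,1/2): +√(2/5)

Admissible pairs with m₁+m₂ = M = -1/2: (-1,1/2), (0,-1/2)
  (m₁,m₂)=(0,-1/2): CG² = 3/5, CG = +√(3/5)
  (m₁,m₂)=(-1,1/2): CG² = 2/5, CG = +√(2/5)   ← matches the target
Pairs with CG² = 2/5: (-1,1/2): +√(2/5)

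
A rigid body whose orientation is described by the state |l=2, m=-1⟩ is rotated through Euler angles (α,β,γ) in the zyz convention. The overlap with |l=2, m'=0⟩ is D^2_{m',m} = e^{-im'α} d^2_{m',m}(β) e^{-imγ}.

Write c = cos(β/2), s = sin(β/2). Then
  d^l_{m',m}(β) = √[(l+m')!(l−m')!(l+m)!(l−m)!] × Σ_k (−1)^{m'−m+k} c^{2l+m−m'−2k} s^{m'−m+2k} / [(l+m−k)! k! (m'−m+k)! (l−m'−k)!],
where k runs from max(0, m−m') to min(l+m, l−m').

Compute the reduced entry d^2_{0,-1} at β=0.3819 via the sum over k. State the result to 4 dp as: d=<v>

d=-0.4236

d^2_{0,-1}(β=0.3819) via the finite sum:
Half-angle: c=0.981824, s=0.189792. N=√(2·2·1·6)=4.898979
Admissible k: 0..1 (factorial args all ≥0)
  k=0: (−1)^1·4.8990/(2)·0.9818^3·0.1898^1 = -0.440002
  k=1: (−1)^2·4.8990/(2)·0.9818^1·0.1898^3 = +0.016441
d^2_{0,-1}(0.3819) = -0.440002 +0.016441 = -0.423560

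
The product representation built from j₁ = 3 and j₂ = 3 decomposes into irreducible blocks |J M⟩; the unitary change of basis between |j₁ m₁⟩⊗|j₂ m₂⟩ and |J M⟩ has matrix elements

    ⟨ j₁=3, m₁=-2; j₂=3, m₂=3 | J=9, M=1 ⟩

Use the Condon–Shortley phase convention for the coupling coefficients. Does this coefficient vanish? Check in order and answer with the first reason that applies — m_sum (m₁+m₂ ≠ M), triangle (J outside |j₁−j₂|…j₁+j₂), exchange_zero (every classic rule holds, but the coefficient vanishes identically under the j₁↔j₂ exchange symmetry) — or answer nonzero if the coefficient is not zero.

m-sum: m₁+m₂ = -2+3 = 1, M = 1  ✓
triangle: need |j₁−j₂| ≤ J ≤ j₁+j₂, i.e. J ∈ [0, 6]; J = 9 is outside ✗ ⇒ coefficient is 0

triangle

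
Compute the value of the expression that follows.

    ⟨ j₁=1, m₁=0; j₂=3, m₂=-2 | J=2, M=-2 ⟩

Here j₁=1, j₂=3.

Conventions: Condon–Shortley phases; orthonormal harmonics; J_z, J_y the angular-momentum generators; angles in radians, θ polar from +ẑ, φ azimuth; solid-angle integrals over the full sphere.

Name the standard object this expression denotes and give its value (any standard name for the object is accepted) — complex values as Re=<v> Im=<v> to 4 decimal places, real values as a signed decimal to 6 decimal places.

Clebsch–Gordan coefficient, −√(5/21) ≈ -0.487950

This is a Clebsch–Gordan (vector-coupling) coefficient.
j₁+j₂−J=2  J+j₁−j₂=0  J−j₁+j₂=4  j₁+j₂+J+1=7
(j₁±m₁, j₂±m₂, J±M) = (1,1,1,5,0,4)
P² = 960/7
sum k=1..1:
  [1] −1/24 = -1/24
S = -1/24
C² = P²·S² = 5/21 ; C = -0.487950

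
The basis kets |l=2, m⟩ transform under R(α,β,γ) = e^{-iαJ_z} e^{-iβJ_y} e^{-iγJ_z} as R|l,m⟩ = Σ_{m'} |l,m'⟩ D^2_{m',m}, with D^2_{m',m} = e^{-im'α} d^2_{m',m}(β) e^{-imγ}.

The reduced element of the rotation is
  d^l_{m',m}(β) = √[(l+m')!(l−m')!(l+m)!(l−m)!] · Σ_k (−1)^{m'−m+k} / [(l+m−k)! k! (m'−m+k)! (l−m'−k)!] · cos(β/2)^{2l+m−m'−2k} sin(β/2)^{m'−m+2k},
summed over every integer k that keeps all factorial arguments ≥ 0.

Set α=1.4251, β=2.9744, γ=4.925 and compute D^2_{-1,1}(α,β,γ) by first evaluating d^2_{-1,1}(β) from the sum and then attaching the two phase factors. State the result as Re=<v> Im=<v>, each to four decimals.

First d^2_{-1,1}(β=2.9744), then the phase factors e^{-i(-1)α} and e^{-i(1)γ}:
Half-angle: c=0.083499, s=0.996508. N=√(1·6·6·1)=6.000000
Admissible k: 2..3 (factorial args all ≥0)
  k=2: (−1)^0·6.0000/(2)·0.0835^2·0.9965^2 = +0.020770
  k=3: (−1)^1·6.0000/(6)·0.0835^0·0.9965^4 = -0.986104
d^2_{-1,1}(2.9744) = +0.020770 -0.986104 = -0.965334
Attach z-rotation phases: D = e^{-i(-1)(1.4251)}·(-0.965334)·e^{-i(1)(4.9250)} = +0.904027-0.338533i

Re=0.9040 Im=-0.3385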